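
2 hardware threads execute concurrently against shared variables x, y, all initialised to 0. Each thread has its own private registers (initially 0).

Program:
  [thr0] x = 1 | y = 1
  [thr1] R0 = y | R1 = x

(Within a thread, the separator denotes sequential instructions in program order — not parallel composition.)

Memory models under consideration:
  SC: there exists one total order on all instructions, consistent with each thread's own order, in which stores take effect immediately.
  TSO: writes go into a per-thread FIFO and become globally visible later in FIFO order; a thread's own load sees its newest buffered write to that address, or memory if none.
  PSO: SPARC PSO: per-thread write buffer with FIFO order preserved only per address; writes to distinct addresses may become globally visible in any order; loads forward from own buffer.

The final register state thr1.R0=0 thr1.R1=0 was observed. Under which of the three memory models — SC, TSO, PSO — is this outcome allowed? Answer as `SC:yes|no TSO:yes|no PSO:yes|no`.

outcome vector order: (thr1.R0,thr1.R1)
[SC] allowed = {<0 0>; <0 1>; <1 1>}
[TSO] allowed = {<0 0>; <0 1>; <1 1>}
[PSO] allowed = {<0 0>; <0 1>; <1 0>; <1 1>}
target <0 0> ∈ {SC,TSO,PSO}

SC:yes TSO:yes PSO:yes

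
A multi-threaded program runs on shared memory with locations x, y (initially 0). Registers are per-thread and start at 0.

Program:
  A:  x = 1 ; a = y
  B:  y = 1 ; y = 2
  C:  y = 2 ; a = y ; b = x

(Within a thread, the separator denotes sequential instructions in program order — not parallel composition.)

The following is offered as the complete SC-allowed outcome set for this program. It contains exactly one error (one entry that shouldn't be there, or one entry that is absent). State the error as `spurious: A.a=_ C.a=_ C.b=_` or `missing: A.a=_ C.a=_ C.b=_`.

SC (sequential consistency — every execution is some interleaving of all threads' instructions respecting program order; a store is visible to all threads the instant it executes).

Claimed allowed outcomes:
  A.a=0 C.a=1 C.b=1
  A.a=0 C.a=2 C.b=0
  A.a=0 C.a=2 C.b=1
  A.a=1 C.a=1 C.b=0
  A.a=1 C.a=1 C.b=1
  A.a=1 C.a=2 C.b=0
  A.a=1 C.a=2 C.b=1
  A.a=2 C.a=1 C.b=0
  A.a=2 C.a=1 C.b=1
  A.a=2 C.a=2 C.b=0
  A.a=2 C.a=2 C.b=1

outcome vector order: (A.a,C.a,C.b)
under SC → <0 1 1>; <0 2 1>; <1 1 0>; <1 1 1>; <1 2 0>; <1 2 1>; <2 1 0>; <2 1 1>; <2 2 0>; <2 2 1>
claimed∖SC = {<0 2 0>}

spurious: A.a=0 C.a=2 C.b=0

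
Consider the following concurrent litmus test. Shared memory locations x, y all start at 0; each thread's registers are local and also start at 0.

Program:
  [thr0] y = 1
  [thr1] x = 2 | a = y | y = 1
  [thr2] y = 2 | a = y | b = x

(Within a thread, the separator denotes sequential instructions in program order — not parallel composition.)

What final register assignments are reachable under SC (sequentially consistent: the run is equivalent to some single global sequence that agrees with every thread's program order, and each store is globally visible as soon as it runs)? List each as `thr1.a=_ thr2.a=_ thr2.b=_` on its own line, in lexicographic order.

outcome vector order: (thr1.a,thr2.a,thr2.b)
|SC outcomes| = 9

thr1.a=0 thr2.a=1 thr2.b=2
thr1.a=0 thr2.a=2 thr2.b=2
thr1.a=1 thr2.a=1 thr2.b=0
thr1.a=1 thr2.a=1 thr2.b=2
thr1.a=1 thr2.a=2 thr2.b=0
thr1.a=1 thr2.a=2 thr2.b=2
thr1.a=2 thr2.a=1 thr2.b=2
thr1.a=2 thr2.a=2 thr2.b=0
thr1.a=2 thr2.a=2 thr2.b=2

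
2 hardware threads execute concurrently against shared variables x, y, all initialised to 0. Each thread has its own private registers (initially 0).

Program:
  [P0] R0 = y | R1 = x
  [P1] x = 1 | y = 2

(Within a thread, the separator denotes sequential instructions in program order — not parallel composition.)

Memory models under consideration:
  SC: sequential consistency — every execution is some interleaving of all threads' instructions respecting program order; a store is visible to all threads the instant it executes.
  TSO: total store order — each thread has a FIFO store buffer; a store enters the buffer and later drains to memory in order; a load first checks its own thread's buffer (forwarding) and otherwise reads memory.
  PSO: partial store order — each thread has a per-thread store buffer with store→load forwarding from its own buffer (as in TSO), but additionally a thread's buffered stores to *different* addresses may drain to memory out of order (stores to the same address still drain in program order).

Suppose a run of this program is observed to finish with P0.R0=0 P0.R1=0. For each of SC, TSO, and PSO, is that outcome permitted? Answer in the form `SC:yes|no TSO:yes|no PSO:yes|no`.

outcome vector order: (P0.R0,P0.R1)
SC (3): <0 0> <0 1> <2 1>
TSO (3): <0 0> <0 1> <2 1>
PSO (4): <0 0> <0 1> <2 0> <2 1>
target <0 0> ∈ {SC,TSO,PSO}

SC:yes TSO:yes PSO:yes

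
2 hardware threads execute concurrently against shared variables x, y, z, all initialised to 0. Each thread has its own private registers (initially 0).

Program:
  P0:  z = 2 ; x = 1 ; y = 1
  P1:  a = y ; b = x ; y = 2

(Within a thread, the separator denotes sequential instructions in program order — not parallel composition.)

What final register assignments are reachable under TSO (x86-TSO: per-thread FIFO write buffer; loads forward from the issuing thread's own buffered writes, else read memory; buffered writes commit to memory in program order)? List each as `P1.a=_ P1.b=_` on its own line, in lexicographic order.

outcome vector order: (P1.a,P1.b)
|TSO outcomes| = 3

P1.a=0 P1.b=0
P1.a=0 P1.b=1
P1.a=1 P1.b=1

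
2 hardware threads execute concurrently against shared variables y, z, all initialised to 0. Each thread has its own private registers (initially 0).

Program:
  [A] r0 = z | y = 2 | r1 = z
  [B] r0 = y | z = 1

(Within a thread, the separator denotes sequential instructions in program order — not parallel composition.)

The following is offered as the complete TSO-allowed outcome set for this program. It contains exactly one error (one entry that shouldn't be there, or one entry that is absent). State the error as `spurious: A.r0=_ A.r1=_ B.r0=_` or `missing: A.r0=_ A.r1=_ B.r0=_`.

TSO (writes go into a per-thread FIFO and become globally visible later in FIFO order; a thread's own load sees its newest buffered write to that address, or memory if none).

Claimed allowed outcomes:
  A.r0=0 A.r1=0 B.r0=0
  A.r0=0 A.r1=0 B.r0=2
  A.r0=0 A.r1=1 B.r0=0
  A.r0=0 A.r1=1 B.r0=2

outcome vector order: (A.r0,A.r1,B.r0)
TSO: 5 outcomes — {(0,0,0), (0,0,2), (0,1,0), (0,1,2), (1,1,0)}
TSO∖claimed = {(1,1,0)}

missing: A.r0=1 A.r1=1 B.r0=0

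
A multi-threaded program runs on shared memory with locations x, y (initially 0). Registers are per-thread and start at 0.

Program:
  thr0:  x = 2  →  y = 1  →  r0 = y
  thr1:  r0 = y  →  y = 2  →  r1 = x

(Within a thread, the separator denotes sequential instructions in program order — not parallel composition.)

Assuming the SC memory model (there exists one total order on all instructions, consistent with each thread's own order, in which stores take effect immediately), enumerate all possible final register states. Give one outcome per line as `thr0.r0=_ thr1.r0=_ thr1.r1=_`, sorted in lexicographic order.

thr0.r0=1 thr1.r0=0 thr1.r1=0
thr0.r0=1 thr1.r0=0 thr1.r1=2
thr0.r0=1 thr1.r0=1 thr1.r1=2
thr0.r0=2 thr1.r0=0 thr1.r1=2
thr0.r0=2 thr1.r0=1 thr1.r1=2

outcome vector order: (thr0.r0,thr1.r0,thr1.r1)
|SC outcomes| = 5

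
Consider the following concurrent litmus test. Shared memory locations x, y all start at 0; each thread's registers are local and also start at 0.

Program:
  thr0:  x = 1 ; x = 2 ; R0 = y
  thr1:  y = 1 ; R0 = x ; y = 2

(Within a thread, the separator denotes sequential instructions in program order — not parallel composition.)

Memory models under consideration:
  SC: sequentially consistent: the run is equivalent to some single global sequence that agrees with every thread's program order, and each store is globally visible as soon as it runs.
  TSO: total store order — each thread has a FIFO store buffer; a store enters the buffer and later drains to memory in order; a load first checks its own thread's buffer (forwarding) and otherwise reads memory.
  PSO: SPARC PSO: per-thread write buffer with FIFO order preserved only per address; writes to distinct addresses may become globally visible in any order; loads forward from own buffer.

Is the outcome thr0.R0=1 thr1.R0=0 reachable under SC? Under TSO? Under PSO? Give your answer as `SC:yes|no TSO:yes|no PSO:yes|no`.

SC:yes TSO:yes PSO:yes

outcome vector order: (thr0.R0,thr1.R0)
under SC → 02, 10, 11, 12, 20, 21, 22
under TSO → 00, 01, 02, 10, 11, 12, 20, 21, 22
under PSO → 00, 01, 02, 10, 11, 12, 20, 21, 22
target 10 ∈ {SC,TSO,PSO}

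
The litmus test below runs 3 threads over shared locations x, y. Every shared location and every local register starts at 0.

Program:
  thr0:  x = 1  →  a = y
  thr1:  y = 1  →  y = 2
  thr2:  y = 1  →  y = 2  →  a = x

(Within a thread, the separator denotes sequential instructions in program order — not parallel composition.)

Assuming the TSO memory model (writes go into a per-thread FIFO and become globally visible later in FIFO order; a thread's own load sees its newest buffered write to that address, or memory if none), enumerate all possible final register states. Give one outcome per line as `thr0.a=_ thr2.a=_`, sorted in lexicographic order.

thr0.a=0 thr2.a=0
thr0.a=0 thr2.a=1
thr0.a=1 thr2.a=0
thr0.a=1 thr2.a=1
thr0.a=2 thr2.a=0
thr0.a=2 thr2.a=1

outcome vector order: (thr0.a,thr2.a)
|TSO outcomes| = 6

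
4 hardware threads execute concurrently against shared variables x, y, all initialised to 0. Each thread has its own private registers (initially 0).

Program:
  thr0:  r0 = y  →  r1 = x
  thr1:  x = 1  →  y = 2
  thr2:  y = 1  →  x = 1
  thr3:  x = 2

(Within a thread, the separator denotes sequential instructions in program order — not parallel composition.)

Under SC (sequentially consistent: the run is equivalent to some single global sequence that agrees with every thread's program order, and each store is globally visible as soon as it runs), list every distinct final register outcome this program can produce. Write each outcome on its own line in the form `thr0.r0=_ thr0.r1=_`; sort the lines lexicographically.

outcome vector order: (thr0.r0,thr0.r1)
|SC outcomes| = 8

thr0.r0=0 thr0.r1=0
thr0.r0=0 thr0.r1=1
thr0.r0=0 thr0.r1=2
thr0.r0=1 thr0.r1=0
thr0.r0=1 thr0.r1=1
thr0.r0=1 thr0.r1=2
thr0.r0=2 thr0.r1=1
thr0.r0=2 thr0.r1=2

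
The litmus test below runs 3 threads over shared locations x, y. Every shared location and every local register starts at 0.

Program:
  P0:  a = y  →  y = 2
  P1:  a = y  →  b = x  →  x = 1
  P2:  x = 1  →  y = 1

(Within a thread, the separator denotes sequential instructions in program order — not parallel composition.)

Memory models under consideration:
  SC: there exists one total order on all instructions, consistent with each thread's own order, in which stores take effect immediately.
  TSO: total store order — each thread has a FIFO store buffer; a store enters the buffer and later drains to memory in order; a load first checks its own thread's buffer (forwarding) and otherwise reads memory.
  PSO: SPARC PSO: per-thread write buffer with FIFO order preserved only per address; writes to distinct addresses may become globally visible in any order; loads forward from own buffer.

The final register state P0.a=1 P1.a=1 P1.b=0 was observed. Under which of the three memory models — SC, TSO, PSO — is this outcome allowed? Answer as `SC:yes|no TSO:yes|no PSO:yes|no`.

SC:no TSO:no PSO:yes

outcome vector order: (P0.a,P1.a,P1.b)
under SC → 0/0/0 0/0/1 0/1/1 0/2/0 0/2/1 1/0/0 1/0/1 1/1/1 1/2/1
under TSO → 0/0/0 0/0/1 0/1/1 0/2/0 0/2/1 1/0/0 1/0/1 1/1/1 1/2/1
under PSO → 0/0/0 0/0/1 0/1/0 0/1/1 0/2/0 0/2/1 1/0/0 1/0/1 1/1/0 1/1/1 1/2/0 1/2/1
target 1/1/0 ∈ {PSO}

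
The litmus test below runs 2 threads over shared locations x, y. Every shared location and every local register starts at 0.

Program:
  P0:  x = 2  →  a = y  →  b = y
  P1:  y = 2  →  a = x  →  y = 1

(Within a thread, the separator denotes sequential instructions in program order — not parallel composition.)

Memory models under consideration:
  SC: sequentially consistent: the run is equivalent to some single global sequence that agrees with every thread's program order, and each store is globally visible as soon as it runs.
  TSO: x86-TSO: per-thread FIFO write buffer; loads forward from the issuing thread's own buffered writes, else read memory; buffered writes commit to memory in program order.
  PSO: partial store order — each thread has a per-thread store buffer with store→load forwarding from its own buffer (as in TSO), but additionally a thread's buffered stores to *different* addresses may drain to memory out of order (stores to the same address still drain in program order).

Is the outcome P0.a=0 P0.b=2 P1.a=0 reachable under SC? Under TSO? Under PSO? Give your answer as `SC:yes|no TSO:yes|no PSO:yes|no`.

outcome vector order: (P0.a,P0.b,P1.a)
under SC → <0 0 2> <0 1 2> <0 2 2> <1 1 0> <1 1 2> <2 1 0> <2 1 2> <2 2 0> <2 2 2>
under TSO → <0 0 0> <0 0 2> <0 1 0> <0 1 2> <0 2 0> <0 2 2> <1 1 0> <1 1 2> <2 1 0> <2 1 2> <2 2 0> <2 2 2>
under PSO → <0 0 0> <0 0 2> <0 1 0> <0 1 2> <0 2 0> <0 2 2> <1 1 0> <1 1 2> <2 1 0> <2 1 2> <2 2 0> <2 2 2>
target <0 2 0> ∈ {TSO,PSO}

SC:no TSO:yes PSO:yes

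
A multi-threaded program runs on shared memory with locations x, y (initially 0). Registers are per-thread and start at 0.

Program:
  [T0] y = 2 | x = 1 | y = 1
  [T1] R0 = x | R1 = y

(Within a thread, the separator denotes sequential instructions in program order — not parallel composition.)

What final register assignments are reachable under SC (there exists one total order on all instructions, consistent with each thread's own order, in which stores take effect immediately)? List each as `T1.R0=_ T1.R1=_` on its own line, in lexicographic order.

outcome vector order: (T1.R0,T1.R1)
|SC outcomes| = 5

T1.R0=0 T1.R1=0
T1.R0=0 T1.R1=1
T1.R0=0 T1.R1=2
T1.R0=1 T1.R1=1
T1.R0=1 T1.R1=2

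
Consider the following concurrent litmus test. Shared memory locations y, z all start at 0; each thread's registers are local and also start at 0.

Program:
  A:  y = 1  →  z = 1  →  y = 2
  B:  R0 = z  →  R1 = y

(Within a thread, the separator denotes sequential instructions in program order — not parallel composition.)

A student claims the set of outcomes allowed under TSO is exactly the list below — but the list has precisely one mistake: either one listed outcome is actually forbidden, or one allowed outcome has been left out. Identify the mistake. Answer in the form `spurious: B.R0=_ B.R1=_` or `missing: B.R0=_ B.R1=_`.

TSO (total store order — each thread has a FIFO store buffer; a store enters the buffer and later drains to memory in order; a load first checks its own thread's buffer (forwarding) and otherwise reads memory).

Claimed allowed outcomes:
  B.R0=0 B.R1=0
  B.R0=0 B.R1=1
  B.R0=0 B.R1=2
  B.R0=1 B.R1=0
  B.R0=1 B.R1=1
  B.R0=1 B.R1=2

spurious: B.R0=1 B.R1=0

outcome vector order: (B.R0,B.R1)
under TSO → 00, 01, 02, 11, 12
claimed∖TSO = {10}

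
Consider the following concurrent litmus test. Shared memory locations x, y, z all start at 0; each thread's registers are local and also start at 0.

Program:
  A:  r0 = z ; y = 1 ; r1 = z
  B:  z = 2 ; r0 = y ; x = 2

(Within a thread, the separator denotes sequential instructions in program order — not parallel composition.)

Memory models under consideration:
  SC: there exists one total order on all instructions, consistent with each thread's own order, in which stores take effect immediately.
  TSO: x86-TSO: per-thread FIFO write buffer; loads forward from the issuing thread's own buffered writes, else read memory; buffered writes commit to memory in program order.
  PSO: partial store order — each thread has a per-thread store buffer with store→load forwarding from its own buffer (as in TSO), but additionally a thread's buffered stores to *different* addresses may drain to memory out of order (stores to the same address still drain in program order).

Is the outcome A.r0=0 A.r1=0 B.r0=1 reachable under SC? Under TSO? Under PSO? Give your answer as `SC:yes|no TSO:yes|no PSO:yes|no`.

SC:yes TSO:yes PSO:yes

outcome vector order: (A.r0,A.r1,B.r0)
under SC → <0 0 1>, <0 2 0>, <0 2 1>, <2 2 0>, <2 2 1>
under TSO → <0 0 0>, <0 0 1>, <0 2 0>, <0 2 1>, <2 2 0>, <2 2 1>
under PSO → <0 0 0>, <0 0 1>, <0 2 0>, <0 2 1>, <2 2 0>, <2 2 1>
target <0 0 1> ∈ {SC,TSO,PSO}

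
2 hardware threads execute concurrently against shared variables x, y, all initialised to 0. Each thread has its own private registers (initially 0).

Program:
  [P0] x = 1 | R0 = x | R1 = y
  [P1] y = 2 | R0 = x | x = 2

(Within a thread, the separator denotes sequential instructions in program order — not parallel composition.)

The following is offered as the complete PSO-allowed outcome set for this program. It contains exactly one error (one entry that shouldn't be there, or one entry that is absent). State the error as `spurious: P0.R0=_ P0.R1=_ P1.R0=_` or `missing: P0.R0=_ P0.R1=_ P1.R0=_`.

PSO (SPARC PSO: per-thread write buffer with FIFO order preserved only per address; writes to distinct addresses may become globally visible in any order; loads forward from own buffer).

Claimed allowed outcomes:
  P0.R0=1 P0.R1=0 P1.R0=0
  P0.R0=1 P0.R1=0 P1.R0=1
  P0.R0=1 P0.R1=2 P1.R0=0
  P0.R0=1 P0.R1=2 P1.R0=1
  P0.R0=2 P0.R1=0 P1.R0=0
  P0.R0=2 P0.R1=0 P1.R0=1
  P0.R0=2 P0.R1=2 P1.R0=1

outcome vector order: (P0.R0,P0.R1,P1.R0)
under PSO → 1/0/0, 1/0/1, 1/2/0, 1/2/1, 2/0/0, 2/0/1, 2/2/0, 2/2/1
PSO∖claimed = {2/2/0}

missing: P0.R0=2 P0.R1=2 P1.R0=0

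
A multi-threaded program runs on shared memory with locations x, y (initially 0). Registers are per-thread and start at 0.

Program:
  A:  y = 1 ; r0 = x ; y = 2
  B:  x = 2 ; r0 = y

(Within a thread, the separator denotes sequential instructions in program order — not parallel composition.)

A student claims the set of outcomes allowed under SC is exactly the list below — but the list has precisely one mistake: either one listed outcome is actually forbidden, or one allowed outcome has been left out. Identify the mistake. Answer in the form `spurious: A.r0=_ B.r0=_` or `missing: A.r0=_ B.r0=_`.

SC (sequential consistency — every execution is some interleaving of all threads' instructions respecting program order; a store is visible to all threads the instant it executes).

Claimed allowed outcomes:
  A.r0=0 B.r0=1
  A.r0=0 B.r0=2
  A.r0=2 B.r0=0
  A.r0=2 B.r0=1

missing: A.r0=2 B.r0=2

outcome vector order: (A.r0,B.r0)
SC (5): 01 02 20 21 22
SC∖claimed = {22}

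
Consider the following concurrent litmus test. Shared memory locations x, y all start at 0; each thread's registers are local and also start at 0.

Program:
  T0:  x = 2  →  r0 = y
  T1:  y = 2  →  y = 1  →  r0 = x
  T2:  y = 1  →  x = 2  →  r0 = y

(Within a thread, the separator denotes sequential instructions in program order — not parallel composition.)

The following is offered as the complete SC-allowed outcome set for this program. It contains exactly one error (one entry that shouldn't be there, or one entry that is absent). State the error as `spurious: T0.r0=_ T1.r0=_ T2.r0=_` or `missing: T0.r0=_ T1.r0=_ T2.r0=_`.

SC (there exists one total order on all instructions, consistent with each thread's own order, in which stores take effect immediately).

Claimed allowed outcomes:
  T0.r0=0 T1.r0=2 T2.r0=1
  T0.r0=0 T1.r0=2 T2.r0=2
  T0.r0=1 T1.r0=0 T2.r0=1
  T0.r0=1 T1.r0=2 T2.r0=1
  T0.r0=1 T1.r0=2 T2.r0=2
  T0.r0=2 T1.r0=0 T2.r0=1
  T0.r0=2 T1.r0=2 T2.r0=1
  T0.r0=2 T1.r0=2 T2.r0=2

spurious: T0.r0=2 T1.r0=0 T2.r0=1

outcome vector order: (T0.r0,T1.r0,T2.r0)
SC (7): <0 2 1>, <0 2 2>, <1 0 1>, <1 2 1>, <1 2 2>, <2 2 1>, <2 2 2>
claimed∖SC = {<2 0 1>}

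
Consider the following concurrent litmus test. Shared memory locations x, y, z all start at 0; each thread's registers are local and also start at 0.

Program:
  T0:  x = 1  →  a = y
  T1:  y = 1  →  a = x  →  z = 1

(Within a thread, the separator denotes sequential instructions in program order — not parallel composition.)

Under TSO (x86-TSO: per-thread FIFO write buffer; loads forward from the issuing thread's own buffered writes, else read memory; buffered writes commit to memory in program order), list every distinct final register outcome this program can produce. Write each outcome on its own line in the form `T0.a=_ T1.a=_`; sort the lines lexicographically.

outcome vector order: (T0.a,T1.a)
|TSO outcomes| = 4

T0.a=0 T1.a=0
T0.a=0 T1.a=1
T0.a=1 T1.a=0
T0.a=1 T1.a=1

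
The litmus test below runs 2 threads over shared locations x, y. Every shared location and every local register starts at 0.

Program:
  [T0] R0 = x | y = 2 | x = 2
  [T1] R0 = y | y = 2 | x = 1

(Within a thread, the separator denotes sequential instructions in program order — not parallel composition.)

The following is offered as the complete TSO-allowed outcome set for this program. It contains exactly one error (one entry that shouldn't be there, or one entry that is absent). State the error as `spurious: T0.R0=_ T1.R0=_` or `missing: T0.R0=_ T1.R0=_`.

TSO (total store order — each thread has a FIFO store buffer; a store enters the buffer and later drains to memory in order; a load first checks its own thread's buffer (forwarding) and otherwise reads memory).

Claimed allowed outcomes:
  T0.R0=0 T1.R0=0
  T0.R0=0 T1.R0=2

missing: T0.R0=1 T1.R0=0

outcome vector order: (T0.R0,T1.R0)
TSO (3): (0,0) (0,2) (1,0)
TSO∖claimed = {(1,0)}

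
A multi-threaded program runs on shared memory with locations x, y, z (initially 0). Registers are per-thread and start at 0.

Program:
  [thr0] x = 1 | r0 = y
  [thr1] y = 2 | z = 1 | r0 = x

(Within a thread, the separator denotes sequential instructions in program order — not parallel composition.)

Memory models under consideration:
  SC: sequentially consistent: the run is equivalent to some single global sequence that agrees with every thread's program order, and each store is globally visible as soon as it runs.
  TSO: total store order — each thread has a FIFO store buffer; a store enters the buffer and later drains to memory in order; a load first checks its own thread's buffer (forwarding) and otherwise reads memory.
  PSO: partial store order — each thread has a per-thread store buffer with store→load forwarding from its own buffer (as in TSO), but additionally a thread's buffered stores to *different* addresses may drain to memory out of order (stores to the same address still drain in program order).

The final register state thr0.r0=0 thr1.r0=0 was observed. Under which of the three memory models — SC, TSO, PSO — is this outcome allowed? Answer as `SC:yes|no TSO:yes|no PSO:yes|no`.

SC:no TSO:yes PSO:yes

outcome vector order: (thr0.r0,thr1.r0)
[SC] allowed = {(0,1), (2,0), (2,1)}
[TSO] allowed = {(0,0), (0,1), (2,0), (2,1)}
[PSO] allowed = {(0,0), (0,1), (2,0), (2,1)}
target (0,0) ∈ {TSO,PSO}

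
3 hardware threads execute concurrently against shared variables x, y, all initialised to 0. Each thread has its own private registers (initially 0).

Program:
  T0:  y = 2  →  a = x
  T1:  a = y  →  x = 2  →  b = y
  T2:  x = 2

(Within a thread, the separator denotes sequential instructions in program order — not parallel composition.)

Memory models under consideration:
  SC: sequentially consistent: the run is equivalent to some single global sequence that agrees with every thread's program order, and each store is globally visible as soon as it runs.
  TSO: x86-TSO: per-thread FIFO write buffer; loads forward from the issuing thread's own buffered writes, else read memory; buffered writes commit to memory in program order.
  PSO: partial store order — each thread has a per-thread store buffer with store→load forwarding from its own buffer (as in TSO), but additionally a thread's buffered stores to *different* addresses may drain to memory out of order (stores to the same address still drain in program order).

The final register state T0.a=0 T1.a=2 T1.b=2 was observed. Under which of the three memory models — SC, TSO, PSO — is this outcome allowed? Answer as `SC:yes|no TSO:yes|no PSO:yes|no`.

SC:yes TSO:yes PSO:yes

outcome vector order: (T0.a,T1.a,T1.b)
SC (5): <0 0 2>; <0 2 2>; <2 0 0>; <2 0 2>; <2 2 2>
TSO (6): <0 0 0>; <0 0 2>; <0 2 2>; <2 0 0>; <2 0 2>; <2 2 2>
PSO (6): <0 0 0>; <0 0 2>; <0 2 2>; <2 0 0>; <2 0 2>; <2 2 2>
target <0 2 2> ∈ {SC,TSO,PSO}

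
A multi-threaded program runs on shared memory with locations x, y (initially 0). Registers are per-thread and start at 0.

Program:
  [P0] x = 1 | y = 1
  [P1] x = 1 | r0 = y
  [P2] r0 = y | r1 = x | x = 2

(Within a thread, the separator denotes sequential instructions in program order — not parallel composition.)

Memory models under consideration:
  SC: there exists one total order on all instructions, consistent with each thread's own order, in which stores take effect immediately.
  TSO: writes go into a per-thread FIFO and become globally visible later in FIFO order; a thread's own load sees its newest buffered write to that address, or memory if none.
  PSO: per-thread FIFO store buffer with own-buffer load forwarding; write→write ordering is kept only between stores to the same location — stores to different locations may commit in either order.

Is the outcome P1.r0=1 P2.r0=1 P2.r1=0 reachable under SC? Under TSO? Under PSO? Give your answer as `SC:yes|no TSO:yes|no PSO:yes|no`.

outcome vector order: (P1.r0,P2.r0,P2.r1)
SC: 6 outcomes — {(0,0,0); (0,0,1); (0,1,1); (1,0,0); (1,0,1); (1,1,1)}
TSO: 6 outcomes — {(0,0,0); (0,0,1); (0,1,1); (1,0,0); (1,0,1); (1,1,1)}
PSO: 8 outcomes — {(0,0,0); (0,0,1); (0,1,0); (0,1,1); (1,0,0); (1,0,1); (1,1,0); (1,1,1)}
target (1,1,0) ∈ {PSO}

SC:no TSO:no PSO:yes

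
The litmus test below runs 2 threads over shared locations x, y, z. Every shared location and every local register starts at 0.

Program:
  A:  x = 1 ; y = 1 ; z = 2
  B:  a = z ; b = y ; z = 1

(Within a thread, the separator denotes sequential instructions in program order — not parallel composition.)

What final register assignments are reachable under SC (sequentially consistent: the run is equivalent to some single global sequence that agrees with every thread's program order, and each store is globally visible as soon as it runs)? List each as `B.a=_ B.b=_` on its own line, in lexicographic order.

B.a=0 B.b=0
B.a=0 B.b=1
B.a=2 B.b=1

outcome vector order: (B.a,B.b)
|SC outcomes| = 3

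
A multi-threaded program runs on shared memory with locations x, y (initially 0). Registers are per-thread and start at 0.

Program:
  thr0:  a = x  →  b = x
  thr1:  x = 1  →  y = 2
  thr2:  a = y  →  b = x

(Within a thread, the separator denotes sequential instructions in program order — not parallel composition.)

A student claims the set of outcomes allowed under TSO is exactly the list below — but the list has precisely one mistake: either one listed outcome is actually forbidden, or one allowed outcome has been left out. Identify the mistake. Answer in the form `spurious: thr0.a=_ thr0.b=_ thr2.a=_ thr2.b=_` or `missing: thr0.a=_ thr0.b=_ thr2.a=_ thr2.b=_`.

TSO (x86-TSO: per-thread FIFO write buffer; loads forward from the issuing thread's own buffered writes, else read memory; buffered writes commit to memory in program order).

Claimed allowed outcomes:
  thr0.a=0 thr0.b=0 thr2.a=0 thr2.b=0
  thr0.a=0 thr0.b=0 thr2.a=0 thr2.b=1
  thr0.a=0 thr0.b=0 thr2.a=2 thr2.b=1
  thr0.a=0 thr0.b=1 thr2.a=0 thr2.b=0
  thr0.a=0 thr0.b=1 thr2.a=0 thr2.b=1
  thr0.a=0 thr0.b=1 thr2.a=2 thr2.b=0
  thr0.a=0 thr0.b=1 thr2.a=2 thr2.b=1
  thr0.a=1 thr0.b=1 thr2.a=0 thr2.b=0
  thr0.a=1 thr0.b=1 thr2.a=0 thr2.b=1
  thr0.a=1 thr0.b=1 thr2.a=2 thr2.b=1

spurious: thr0.a=0 thr0.b=1 thr2.a=2 thr2.b=0

outcome vector order: (thr0.a,thr0.b,thr2.a,thr2.b)
TSO: 9 outcomes — {<0 0 0 0> <0 0 0 1> <0 0 2 1> <0 1 0 0> <0 1 0 1> <0 1 2 1> <1 1 0 0> <1 1 0 1> <1 1 2 1>}
claimed∖TSO = {<0 1 2 0>}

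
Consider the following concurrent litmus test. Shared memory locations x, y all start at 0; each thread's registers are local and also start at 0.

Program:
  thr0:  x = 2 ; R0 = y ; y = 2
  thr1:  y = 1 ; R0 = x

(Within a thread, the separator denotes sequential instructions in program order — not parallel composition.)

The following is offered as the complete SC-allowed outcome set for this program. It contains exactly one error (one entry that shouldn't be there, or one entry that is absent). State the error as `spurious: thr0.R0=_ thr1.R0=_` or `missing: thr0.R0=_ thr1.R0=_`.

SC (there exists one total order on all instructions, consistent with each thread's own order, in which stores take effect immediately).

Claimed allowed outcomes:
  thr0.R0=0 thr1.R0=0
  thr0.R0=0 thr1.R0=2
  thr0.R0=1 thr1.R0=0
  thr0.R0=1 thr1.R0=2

spurious: thr0.R0=0 thr1.R0=0

outcome vector order: (thr0.R0,thr1.R0)
under SC → 0/2 1/0 1/2
claimed∖SC = {0/0}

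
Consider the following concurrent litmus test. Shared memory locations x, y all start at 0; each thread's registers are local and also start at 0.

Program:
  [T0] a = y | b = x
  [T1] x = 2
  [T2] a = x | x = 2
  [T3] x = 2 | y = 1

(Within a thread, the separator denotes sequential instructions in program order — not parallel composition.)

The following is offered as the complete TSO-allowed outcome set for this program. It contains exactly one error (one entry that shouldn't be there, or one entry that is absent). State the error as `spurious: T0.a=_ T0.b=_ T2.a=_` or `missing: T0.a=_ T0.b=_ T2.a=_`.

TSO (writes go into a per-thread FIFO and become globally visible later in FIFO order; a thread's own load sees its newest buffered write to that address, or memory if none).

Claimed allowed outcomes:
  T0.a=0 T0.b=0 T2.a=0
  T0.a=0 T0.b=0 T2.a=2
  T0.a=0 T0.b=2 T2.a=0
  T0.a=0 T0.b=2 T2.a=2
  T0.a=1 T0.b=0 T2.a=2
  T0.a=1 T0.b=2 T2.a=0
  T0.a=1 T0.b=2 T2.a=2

spurious: T0.a=1 T0.b=0 T2.a=2

outcome vector order: (T0.a,T0.b,T2.a)
[TSO] allowed = {(0,0,0) (0,0,2) (0,2,0) (0,2,2) (1,2,0) (1,2,2)}
claimed∖TSO = {(1,0,2)}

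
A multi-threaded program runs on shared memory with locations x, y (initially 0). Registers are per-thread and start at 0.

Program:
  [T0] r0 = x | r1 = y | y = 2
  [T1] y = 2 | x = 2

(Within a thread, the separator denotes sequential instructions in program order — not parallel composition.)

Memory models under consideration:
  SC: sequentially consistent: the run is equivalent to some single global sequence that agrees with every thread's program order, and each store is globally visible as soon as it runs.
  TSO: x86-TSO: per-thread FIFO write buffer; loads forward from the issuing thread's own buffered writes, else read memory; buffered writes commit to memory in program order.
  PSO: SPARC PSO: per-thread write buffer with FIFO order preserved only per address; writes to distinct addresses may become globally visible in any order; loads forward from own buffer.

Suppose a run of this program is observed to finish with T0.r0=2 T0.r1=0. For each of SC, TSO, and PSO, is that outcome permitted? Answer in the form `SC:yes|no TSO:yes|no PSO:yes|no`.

SC:no TSO:no PSO:yes

outcome vector order: (T0.r0,T0.r1)
under SC → 0/0; 0/2; 2/2
under TSO → 0/0; 0/2; 2/2
under PSO → 0/0; 0/2; 2/0; 2/2
target 2/0 ∈ {PSO}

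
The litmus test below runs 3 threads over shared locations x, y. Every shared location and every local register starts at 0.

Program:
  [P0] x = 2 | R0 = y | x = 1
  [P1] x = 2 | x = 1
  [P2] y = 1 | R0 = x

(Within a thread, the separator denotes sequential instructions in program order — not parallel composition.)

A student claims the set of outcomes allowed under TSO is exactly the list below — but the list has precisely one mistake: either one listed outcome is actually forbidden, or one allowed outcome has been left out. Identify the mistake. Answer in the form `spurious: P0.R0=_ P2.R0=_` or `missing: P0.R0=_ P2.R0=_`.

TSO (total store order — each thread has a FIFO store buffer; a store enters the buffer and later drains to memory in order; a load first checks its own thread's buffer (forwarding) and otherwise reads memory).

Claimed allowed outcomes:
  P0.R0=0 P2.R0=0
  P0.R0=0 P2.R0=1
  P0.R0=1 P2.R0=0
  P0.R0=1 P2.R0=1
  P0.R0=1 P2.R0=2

outcome vector order: (P0.R0,P2.R0)
[TSO] allowed = {(0,0), (0,1), (0,2), (1,0), (1,1), (1,2)}
TSO∖claimed = {(0,2)}

missing: P0.R0=0 P2.R0=2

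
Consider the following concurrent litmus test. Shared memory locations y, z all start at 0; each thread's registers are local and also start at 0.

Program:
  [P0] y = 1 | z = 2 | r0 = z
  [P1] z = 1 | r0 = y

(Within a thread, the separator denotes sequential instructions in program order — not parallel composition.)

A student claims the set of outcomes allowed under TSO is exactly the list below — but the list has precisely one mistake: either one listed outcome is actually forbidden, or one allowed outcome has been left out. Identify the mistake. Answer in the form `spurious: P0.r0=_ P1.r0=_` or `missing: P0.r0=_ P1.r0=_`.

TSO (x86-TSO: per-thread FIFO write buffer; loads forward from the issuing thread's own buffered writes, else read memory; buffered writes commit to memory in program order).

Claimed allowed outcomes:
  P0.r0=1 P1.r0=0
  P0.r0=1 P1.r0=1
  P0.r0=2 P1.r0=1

outcome vector order: (P0.r0,P1.r0)
TSO (4): 1/0, 1/1, 2/0, 2/1
TSO∖claimed = {2/0}

missing: P0.r0=2 P1.r0=0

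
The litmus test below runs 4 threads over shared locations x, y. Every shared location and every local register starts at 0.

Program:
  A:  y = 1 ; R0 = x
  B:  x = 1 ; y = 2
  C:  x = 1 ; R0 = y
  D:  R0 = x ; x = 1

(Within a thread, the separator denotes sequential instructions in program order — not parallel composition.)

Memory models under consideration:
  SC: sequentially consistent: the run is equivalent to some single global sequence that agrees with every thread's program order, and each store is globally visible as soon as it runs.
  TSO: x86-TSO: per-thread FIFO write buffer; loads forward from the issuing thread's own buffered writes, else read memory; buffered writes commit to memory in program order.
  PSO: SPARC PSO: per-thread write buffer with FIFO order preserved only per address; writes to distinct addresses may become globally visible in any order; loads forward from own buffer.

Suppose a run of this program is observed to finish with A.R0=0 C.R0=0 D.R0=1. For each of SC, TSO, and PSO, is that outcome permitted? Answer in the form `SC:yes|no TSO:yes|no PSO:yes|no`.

outcome vector order: (A.R0,C.R0,D.R0)
[SC] allowed = {(0,1,0); (0,1,1); (0,2,0); (0,2,1); (1,0,0); (1,0,1); (1,1,0); (1,1,1); (1,2,0); (1,2,1)}
[TSO] allowed = {(0,0,0); (0,0,1); (0,1,0); (0,1,1); (0,2,0); (0,2,1); (1,0,0); (1,0,1); (1,1,0); (1,1,1); (1,2,0); (1,2,1)}
[PSO] allowed = {(0,0,0); (0,0,1); (0,1,0); (0,1,1); (0,2,0); (0,2,1); (1,0,0); (1,0,1); (1,1,0); (1,1,1); (1,2,0); (1,2,1)}
target (0,0,1) ∈ {TSO,PSO}

SC:no TSO:yes PSO:yes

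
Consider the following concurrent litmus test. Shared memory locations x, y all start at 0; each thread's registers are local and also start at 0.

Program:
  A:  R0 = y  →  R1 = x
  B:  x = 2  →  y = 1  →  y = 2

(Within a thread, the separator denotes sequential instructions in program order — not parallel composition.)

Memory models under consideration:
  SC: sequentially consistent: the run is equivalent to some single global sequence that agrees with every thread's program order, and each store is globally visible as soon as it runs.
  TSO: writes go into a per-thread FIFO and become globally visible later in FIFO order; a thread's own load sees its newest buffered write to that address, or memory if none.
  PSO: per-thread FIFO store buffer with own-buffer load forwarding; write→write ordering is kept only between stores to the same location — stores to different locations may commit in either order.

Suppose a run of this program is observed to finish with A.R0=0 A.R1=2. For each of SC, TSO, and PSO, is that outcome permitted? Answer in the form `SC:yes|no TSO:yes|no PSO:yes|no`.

outcome vector order: (A.R0,A.R1)
[SC] allowed = {(0,0); (0,2); (1,2); (2,2)}
[TSO] allowed = {(0,0); (0,2); (1,2); (2,2)}
[PSO] allowed = {(0,0); (0,2); (1,0); (1,2); (2,0); (2,2)}
target (0,2) ∈ {SC,TSO,PSO}

SC:yes TSO:yes PSO:yes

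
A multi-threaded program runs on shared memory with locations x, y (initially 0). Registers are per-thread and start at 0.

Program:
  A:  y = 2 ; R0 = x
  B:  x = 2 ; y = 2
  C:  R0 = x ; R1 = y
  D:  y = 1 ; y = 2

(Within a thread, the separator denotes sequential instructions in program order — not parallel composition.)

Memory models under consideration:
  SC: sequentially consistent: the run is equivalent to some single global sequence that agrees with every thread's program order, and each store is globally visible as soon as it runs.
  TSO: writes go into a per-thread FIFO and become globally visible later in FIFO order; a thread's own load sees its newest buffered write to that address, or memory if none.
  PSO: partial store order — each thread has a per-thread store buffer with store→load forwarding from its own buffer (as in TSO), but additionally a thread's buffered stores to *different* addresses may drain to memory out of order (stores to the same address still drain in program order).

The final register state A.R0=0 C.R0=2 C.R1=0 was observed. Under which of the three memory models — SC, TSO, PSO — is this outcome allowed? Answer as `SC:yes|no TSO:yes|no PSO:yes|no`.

SC:no TSO:yes PSO:yes

outcome vector order: (A.R0,C.R0,C.R1)
SC: 11 outcomes — {0/0/0 0/0/1 0/0/2 0/2/1 0/2/2 2/0/0 2/0/1 2/0/2 2/2/0 2/2/1 2/2/2}
TSO: 12 outcomes — {0/0/0 0/0/1 0/0/2 0/2/0 0/2/1 0/2/2 2/0/0 2/0/1 2/0/2 2/2/0 2/2/1 2/2/2}
PSO: 12 outcomes — {0/0/0 0/0/1 0/0/2 0/2/0 0/2/1 0/2/2 2/0/0 2/0/1 2/0/2 2/2/0 2/2/1 2/2/2}
target 0/2/0 ∈ {TSO,PSO}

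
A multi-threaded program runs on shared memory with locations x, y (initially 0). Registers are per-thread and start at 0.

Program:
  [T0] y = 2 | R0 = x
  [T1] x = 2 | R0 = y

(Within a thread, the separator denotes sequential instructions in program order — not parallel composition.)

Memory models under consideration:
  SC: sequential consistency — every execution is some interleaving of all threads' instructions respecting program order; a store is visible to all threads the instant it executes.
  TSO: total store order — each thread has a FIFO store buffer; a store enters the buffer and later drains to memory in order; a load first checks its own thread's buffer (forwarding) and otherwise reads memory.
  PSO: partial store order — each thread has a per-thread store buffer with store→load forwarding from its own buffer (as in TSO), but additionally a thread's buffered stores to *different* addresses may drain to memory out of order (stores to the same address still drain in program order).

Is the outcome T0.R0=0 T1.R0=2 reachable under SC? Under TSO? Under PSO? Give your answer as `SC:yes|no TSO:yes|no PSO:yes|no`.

outcome vector order: (T0.R0,T1.R0)
SC (3): (0,2) (2,0) (2,2)
TSO (4): (0,0) (0,2) (2,0) (2,2)
PSO (4): (0,0) (0,2) (2,0) (2,2)
target (0,2) ∈ {SC,TSO,PSO}

SC:yes TSO:yes PSO:yes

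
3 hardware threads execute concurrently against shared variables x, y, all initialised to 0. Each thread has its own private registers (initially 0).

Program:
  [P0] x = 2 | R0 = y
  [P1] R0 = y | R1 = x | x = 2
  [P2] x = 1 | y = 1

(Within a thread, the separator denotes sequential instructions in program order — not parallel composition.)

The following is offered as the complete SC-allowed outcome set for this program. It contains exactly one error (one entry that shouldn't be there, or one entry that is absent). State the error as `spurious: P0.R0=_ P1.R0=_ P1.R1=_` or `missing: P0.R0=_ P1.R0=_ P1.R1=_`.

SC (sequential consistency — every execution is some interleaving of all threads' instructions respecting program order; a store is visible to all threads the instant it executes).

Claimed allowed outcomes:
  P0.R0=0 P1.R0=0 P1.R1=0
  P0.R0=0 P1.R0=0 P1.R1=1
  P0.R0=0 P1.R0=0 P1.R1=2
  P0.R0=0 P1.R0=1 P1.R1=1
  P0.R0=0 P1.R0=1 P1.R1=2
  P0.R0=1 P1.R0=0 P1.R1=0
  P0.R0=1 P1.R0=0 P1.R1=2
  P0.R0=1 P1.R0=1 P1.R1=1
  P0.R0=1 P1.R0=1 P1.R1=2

outcome vector order: (P0.R0,P1.R0,P1.R1)
SC (10): 000, 001, 002, 011, 012, 100, 101, 102, 111, 112
SC∖claimed = {101}

missing: P0.R0=1 P1.R0=0 P1.R1=1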